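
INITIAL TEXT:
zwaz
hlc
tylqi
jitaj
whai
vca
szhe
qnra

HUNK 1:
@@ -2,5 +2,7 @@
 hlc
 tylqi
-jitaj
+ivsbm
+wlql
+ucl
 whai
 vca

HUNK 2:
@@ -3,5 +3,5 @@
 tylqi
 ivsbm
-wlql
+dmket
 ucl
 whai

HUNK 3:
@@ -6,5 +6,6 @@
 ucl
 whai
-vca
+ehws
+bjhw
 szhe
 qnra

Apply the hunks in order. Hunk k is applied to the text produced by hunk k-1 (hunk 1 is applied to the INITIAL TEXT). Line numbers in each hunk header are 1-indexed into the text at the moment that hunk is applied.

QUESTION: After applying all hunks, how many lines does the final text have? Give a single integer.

Answer: 11

Derivation:
Hunk 1: at line 2 remove [jitaj] add [ivsbm,wlql,ucl] -> 10 lines: zwaz hlc tylqi ivsbm wlql ucl whai vca szhe qnra
Hunk 2: at line 3 remove [wlql] add [dmket] -> 10 lines: zwaz hlc tylqi ivsbm dmket ucl whai vca szhe qnra
Hunk 3: at line 6 remove [vca] add [ehws,bjhw] -> 11 lines: zwaz hlc tylqi ivsbm dmket ucl whai ehws bjhw szhe qnra
Final line count: 11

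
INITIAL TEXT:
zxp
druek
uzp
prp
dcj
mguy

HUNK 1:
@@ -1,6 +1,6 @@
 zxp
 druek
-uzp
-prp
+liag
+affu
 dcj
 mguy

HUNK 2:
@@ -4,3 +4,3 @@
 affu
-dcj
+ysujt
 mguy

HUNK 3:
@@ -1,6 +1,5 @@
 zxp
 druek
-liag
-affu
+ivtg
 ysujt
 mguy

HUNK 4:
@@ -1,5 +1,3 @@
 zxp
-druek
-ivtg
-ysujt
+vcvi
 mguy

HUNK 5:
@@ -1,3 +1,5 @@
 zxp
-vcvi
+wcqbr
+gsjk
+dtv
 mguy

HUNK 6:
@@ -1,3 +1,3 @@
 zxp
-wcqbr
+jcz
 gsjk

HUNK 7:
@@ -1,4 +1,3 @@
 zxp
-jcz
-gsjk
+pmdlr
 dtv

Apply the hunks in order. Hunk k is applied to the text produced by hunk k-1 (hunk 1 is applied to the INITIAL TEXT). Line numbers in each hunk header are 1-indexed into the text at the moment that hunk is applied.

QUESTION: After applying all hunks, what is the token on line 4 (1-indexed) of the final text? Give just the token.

Answer: mguy

Derivation:
Hunk 1: at line 1 remove [uzp,prp] add [liag,affu] -> 6 lines: zxp druek liag affu dcj mguy
Hunk 2: at line 4 remove [dcj] add [ysujt] -> 6 lines: zxp druek liag affu ysujt mguy
Hunk 3: at line 1 remove [liag,affu] add [ivtg] -> 5 lines: zxp druek ivtg ysujt mguy
Hunk 4: at line 1 remove [druek,ivtg,ysujt] add [vcvi] -> 3 lines: zxp vcvi mguy
Hunk 5: at line 1 remove [vcvi] add [wcqbr,gsjk,dtv] -> 5 lines: zxp wcqbr gsjk dtv mguy
Hunk 6: at line 1 remove [wcqbr] add [jcz] -> 5 lines: zxp jcz gsjk dtv mguy
Hunk 7: at line 1 remove [jcz,gsjk] add [pmdlr] -> 4 lines: zxp pmdlr dtv mguy
Final line 4: mguy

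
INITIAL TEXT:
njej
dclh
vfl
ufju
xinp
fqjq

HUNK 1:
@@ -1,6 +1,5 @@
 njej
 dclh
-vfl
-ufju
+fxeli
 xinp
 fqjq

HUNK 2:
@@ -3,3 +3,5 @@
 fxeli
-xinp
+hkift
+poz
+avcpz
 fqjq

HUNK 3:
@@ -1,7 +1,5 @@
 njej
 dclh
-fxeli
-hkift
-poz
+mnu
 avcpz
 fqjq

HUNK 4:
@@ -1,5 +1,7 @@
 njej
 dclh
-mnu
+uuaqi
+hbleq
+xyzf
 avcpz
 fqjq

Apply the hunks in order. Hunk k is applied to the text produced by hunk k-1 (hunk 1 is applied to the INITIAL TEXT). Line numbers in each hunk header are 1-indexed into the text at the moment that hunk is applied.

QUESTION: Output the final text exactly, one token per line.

Hunk 1: at line 1 remove [vfl,ufju] add [fxeli] -> 5 lines: njej dclh fxeli xinp fqjq
Hunk 2: at line 3 remove [xinp] add [hkift,poz,avcpz] -> 7 lines: njej dclh fxeli hkift poz avcpz fqjq
Hunk 3: at line 1 remove [fxeli,hkift,poz] add [mnu] -> 5 lines: njej dclh mnu avcpz fqjq
Hunk 4: at line 1 remove [mnu] add [uuaqi,hbleq,xyzf] -> 7 lines: njej dclh uuaqi hbleq xyzf avcpz fqjq

Answer: njej
dclh
uuaqi
hbleq
xyzf
avcpz
fqjq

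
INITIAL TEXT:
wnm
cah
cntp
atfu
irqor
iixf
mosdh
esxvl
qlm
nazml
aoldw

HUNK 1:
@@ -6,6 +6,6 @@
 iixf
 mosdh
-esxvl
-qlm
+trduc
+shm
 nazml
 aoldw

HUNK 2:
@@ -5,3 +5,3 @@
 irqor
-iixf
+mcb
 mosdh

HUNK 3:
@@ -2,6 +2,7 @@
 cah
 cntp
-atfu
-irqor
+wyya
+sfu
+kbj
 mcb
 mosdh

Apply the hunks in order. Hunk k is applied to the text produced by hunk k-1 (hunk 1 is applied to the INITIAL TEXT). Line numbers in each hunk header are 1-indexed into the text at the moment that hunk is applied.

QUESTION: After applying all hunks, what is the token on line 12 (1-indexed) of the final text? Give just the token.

Answer: aoldw

Derivation:
Hunk 1: at line 6 remove [esxvl,qlm] add [trduc,shm] -> 11 lines: wnm cah cntp atfu irqor iixf mosdh trduc shm nazml aoldw
Hunk 2: at line 5 remove [iixf] add [mcb] -> 11 lines: wnm cah cntp atfu irqor mcb mosdh trduc shm nazml aoldw
Hunk 3: at line 2 remove [atfu,irqor] add [wyya,sfu,kbj] -> 12 lines: wnm cah cntp wyya sfu kbj mcb mosdh trduc shm nazml aoldw
Final line 12: aoldw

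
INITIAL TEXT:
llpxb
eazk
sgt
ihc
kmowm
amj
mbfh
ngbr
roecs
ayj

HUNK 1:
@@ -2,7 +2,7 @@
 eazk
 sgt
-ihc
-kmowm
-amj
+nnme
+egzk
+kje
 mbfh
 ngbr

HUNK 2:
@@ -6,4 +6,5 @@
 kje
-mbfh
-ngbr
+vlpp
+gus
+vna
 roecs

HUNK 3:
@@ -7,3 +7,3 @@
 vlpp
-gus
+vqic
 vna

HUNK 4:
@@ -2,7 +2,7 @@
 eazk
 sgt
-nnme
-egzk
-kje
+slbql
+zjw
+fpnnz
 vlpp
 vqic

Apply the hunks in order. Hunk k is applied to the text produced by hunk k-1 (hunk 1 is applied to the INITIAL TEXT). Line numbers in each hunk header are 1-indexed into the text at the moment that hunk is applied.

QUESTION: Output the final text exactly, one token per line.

Hunk 1: at line 2 remove [ihc,kmowm,amj] add [nnme,egzk,kje] -> 10 lines: llpxb eazk sgt nnme egzk kje mbfh ngbr roecs ayj
Hunk 2: at line 6 remove [mbfh,ngbr] add [vlpp,gus,vna] -> 11 lines: llpxb eazk sgt nnme egzk kje vlpp gus vna roecs ayj
Hunk 3: at line 7 remove [gus] add [vqic] -> 11 lines: llpxb eazk sgt nnme egzk kje vlpp vqic vna roecs ayj
Hunk 4: at line 2 remove [nnme,egzk,kje] add [slbql,zjw,fpnnz] -> 11 lines: llpxb eazk sgt slbql zjw fpnnz vlpp vqic vna roecs ayj

Answer: llpxb
eazk
sgt
slbql
zjw
fpnnz
vlpp
vqic
vna
roecs
ayj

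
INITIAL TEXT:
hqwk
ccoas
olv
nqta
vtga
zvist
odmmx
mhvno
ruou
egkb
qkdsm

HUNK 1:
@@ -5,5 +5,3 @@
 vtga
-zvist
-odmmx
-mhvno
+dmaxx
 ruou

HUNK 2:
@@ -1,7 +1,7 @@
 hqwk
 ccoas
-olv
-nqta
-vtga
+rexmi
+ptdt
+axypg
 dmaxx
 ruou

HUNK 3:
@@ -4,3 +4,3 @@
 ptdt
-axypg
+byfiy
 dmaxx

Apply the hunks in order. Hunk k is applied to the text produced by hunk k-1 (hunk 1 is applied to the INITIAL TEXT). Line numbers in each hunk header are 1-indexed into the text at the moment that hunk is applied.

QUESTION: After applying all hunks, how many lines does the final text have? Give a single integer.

Hunk 1: at line 5 remove [zvist,odmmx,mhvno] add [dmaxx] -> 9 lines: hqwk ccoas olv nqta vtga dmaxx ruou egkb qkdsm
Hunk 2: at line 1 remove [olv,nqta,vtga] add [rexmi,ptdt,axypg] -> 9 lines: hqwk ccoas rexmi ptdt axypg dmaxx ruou egkb qkdsm
Hunk 3: at line 4 remove [axypg] add [byfiy] -> 9 lines: hqwk ccoas rexmi ptdt byfiy dmaxx ruou egkb qkdsm
Final line count: 9

Answer: 9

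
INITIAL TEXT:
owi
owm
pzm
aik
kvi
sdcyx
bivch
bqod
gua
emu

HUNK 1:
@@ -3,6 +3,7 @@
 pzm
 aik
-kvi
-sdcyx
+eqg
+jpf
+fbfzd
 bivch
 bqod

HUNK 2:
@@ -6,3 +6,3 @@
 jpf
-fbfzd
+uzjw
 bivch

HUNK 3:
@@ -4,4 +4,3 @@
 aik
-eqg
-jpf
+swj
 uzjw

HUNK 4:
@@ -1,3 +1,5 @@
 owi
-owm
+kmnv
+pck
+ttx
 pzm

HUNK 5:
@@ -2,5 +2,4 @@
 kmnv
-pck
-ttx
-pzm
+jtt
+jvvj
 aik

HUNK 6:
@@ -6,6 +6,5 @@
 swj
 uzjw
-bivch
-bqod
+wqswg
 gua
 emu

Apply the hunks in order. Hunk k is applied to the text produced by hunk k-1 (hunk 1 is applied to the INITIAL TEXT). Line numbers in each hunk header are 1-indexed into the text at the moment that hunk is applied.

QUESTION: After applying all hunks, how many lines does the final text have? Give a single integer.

Hunk 1: at line 3 remove [kvi,sdcyx] add [eqg,jpf,fbfzd] -> 11 lines: owi owm pzm aik eqg jpf fbfzd bivch bqod gua emu
Hunk 2: at line 6 remove [fbfzd] add [uzjw] -> 11 lines: owi owm pzm aik eqg jpf uzjw bivch bqod gua emu
Hunk 3: at line 4 remove [eqg,jpf] add [swj] -> 10 lines: owi owm pzm aik swj uzjw bivch bqod gua emu
Hunk 4: at line 1 remove [owm] add [kmnv,pck,ttx] -> 12 lines: owi kmnv pck ttx pzm aik swj uzjw bivch bqod gua emu
Hunk 5: at line 2 remove [pck,ttx,pzm] add [jtt,jvvj] -> 11 lines: owi kmnv jtt jvvj aik swj uzjw bivch bqod gua emu
Hunk 6: at line 6 remove [bivch,bqod] add [wqswg] -> 10 lines: owi kmnv jtt jvvj aik swj uzjw wqswg gua emu
Final line count: 10

Answer: 10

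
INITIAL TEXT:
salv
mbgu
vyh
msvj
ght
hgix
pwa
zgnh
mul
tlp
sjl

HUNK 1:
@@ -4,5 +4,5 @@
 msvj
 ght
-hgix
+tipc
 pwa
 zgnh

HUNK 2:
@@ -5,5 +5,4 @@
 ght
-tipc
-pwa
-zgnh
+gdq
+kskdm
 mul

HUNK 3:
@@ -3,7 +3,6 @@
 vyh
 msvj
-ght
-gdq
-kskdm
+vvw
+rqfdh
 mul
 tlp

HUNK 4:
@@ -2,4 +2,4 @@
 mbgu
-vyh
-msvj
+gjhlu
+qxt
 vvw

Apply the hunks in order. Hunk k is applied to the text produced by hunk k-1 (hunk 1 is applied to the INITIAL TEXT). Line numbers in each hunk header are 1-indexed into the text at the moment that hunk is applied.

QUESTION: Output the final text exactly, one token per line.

Hunk 1: at line 4 remove [hgix] add [tipc] -> 11 lines: salv mbgu vyh msvj ght tipc pwa zgnh mul tlp sjl
Hunk 2: at line 5 remove [tipc,pwa,zgnh] add [gdq,kskdm] -> 10 lines: salv mbgu vyh msvj ght gdq kskdm mul tlp sjl
Hunk 3: at line 3 remove [ght,gdq,kskdm] add [vvw,rqfdh] -> 9 lines: salv mbgu vyh msvj vvw rqfdh mul tlp sjl
Hunk 4: at line 2 remove [vyh,msvj] add [gjhlu,qxt] -> 9 lines: salv mbgu gjhlu qxt vvw rqfdh mul tlp sjl

Answer: salv
mbgu
gjhlu
qxt
vvw
rqfdh
mul
tlp
sjl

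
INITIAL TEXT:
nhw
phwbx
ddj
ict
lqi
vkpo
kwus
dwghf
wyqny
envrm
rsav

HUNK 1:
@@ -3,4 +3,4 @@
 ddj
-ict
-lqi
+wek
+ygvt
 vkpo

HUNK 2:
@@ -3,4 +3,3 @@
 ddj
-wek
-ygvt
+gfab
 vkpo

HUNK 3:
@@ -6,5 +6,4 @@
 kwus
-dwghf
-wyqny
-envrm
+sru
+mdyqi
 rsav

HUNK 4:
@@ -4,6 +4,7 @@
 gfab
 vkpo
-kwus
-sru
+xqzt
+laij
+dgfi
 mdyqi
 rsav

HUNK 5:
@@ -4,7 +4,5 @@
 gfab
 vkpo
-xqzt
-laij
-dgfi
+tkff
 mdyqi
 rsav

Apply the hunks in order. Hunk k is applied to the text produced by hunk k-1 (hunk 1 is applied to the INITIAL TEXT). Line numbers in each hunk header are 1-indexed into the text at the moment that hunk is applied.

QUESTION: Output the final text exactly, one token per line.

Answer: nhw
phwbx
ddj
gfab
vkpo
tkff
mdyqi
rsav

Derivation:
Hunk 1: at line 3 remove [ict,lqi] add [wek,ygvt] -> 11 lines: nhw phwbx ddj wek ygvt vkpo kwus dwghf wyqny envrm rsav
Hunk 2: at line 3 remove [wek,ygvt] add [gfab] -> 10 lines: nhw phwbx ddj gfab vkpo kwus dwghf wyqny envrm rsav
Hunk 3: at line 6 remove [dwghf,wyqny,envrm] add [sru,mdyqi] -> 9 lines: nhw phwbx ddj gfab vkpo kwus sru mdyqi rsav
Hunk 4: at line 4 remove [kwus,sru] add [xqzt,laij,dgfi] -> 10 lines: nhw phwbx ddj gfab vkpo xqzt laij dgfi mdyqi rsav
Hunk 5: at line 4 remove [xqzt,laij,dgfi] add [tkff] -> 8 lines: nhw phwbx ddj gfab vkpo tkff mdyqi rsav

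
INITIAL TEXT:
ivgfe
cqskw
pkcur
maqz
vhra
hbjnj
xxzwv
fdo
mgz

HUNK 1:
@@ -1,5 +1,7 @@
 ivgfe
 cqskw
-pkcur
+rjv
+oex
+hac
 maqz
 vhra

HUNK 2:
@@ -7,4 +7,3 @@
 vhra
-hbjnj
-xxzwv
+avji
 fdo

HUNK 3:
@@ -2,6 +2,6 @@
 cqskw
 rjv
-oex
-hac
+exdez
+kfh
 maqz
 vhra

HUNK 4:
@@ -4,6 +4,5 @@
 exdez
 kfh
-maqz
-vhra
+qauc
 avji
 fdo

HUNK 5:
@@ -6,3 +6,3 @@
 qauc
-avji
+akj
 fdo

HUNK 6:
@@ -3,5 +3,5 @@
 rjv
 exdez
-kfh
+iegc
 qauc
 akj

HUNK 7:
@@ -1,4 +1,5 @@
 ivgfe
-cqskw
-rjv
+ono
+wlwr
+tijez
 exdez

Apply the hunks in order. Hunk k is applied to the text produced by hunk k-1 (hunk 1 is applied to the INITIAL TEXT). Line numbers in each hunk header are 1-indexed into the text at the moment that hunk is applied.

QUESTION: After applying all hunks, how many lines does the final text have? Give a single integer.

Hunk 1: at line 1 remove [pkcur] add [rjv,oex,hac] -> 11 lines: ivgfe cqskw rjv oex hac maqz vhra hbjnj xxzwv fdo mgz
Hunk 2: at line 7 remove [hbjnj,xxzwv] add [avji] -> 10 lines: ivgfe cqskw rjv oex hac maqz vhra avji fdo mgz
Hunk 3: at line 2 remove [oex,hac] add [exdez,kfh] -> 10 lines: ivgfe cqskw rjv exdez kfh maqz vhra avji fdo mgz
Hunk 4: at line 4 remove [maqz,vhra] add [qauc] -> 9 lines: ivgfe cqskw rjv exdez kfh qauc avji fdo mgz
Hunk 5: at line 6 remove [avji] add [akj] -> 9 lines: ivgfe cqskw rjv exdez kfh qauc akj fdo mgz
Hunk 6: at line 3 remove [kfh] add [iegc] -> 9 lines: ivgfe cqskw rjv exdez iegc qauc akj fdo mgz
Hunk 7: at line 1 remove [cqskw,rjv] add [ono,wlwr,tijez] -> 10 lines: ivgfe ono wlwr tijez exdez iegc qauc akj fdo mgz
Final line count: 10

Answer: 10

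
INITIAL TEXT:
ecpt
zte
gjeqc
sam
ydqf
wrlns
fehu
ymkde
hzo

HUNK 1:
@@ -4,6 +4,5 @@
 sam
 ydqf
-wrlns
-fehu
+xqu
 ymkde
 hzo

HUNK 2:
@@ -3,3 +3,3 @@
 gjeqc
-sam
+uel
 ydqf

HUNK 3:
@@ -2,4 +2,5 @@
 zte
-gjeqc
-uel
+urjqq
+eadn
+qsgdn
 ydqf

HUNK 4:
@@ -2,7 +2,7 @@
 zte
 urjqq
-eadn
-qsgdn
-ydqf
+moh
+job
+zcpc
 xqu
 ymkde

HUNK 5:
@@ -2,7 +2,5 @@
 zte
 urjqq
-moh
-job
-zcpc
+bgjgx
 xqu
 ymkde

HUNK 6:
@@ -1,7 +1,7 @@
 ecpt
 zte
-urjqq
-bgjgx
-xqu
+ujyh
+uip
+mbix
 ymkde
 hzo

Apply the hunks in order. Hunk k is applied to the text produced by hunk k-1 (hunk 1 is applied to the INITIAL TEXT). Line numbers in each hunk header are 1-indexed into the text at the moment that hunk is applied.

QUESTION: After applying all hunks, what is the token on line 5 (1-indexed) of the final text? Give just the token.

Answer: mbix

Derivation:
Hunk 1: at line 4 remove [wrlns,fehu] add [xqu] -> 8 lines: ecpt zte gjeqc sam ydqf xqu ymkde hzo
Hunk 2: at line 3 remove [sam] add [uel] -> 8 lines: ecpt zte gjeqc uel ydqf xqu ymkde hzo
Hunk 3: at line 2 remove [gjeqc,uel] add [urjqq,eadn,qsgdn] -> 9 lines: ecpt zte urjqq eadn qsgdn ydqf xqu ymkde hzo
Hunk 4: at line 2 remove [eadn,qsgdn,ydqf] add [moh,job,zcpc] -> 9 lines: ecpt zte urjqq moh job zcpc xqu ymkde hzo
Hunk 5: at line 2 remove [moh,job,zcpc] add [bgjgx] -> 7 lines: ecpt zte urjqq bgjgx xqu ymkde hzo
Hunk 6: at line 1 remove [urjqq,bgjgx,xqu] add [ujyh,uip,mbix] -> 7 lines: ecpt zte ujyh uip mbix ymkde hzo
Final line 5: mbix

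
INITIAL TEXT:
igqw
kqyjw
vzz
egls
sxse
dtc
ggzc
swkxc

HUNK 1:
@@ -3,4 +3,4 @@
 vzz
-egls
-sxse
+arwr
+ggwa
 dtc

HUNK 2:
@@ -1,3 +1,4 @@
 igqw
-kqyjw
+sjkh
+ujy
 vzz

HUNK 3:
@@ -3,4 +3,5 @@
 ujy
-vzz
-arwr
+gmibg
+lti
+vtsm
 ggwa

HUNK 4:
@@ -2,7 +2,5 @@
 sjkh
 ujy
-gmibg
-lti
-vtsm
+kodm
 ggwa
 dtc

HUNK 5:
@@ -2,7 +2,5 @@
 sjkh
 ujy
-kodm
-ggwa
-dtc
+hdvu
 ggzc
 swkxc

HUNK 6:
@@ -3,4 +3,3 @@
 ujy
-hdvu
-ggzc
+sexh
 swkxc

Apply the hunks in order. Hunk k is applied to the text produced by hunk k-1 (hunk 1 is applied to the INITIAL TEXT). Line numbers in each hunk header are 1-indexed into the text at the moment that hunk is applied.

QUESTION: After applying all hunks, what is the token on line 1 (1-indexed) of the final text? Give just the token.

Answer: igqw

Derivation:
Hunk 1: at line 3 remove [egls,sxse] add [arwr,ggwa] -> 8 lines: igqw kqyjw vzz arwr ggwa dtc ggzc swkxc
Hunk 2: at line 1 remove [kqyjw] add [sjkh,ujy] -> 9 lines: igqw sjkh ujy vzz arwr ggwa dtc ggzc swkxc
Hunk 3: at line 3 remove [vzz,arwr] add [gmibg,lti,vtsm] -> 10 lines: igqw sjkh ujy gmibg lti vtsm ggwa dtc ggzc swkxc
Hunk 4: at line 2 remove [gmibg,lti,vtsm] add [kodm] -> 8 lines: igqw sjkh ujy kodm ggwa dtc ggzc swkxc
Hunk 5: at line 2 remove [kodm,ggwa,dtc] add [hdvu] -> 6 lines: igqw sjkh ujy hdvu ggzc swkxc
Hunk 6: at line 3 remove [hdvu,ggzc] add [sexh] -> 5 lines: igqw sjkh ujy sexh swkxc
Final line 1: igqw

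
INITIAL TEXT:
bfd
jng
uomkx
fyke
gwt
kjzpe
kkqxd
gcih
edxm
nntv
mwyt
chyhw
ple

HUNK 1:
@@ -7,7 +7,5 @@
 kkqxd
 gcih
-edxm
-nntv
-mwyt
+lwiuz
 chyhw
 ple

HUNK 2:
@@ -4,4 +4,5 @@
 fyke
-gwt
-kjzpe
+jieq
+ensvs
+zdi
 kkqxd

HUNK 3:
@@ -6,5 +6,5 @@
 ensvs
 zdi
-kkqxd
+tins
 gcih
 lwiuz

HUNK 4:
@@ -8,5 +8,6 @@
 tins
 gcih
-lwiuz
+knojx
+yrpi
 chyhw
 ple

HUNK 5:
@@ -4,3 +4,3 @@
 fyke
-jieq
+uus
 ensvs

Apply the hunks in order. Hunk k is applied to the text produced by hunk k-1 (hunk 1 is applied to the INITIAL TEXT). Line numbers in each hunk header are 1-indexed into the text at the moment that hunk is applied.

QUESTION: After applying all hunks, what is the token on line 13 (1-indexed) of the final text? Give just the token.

Answer: ple

Derivation:
Hunk 1: at line 7 remove [edxm,nntv,mwyt] add [lwiuz] -> 11 lines: bfd jng uomkx fyke gwt kjzpe kkqxd gcih lwiuz chyhw ple
Hunk 2: at line 4 remove [gwt,kjzpe] add [jieq,ensvs,zdi] -> 12 lines: bfd jng uomkx fyke jieq ensvs zdi kkqxd gcih lwiuz chyhw ple
Hunk 3: at line 6 remove [kkqxd] add [tins] -> 12 lines: bfd jng uomkx fyke jieq ensvs zdi tins gcih lwiuz chyhw ple
Hunk 4: at line 8 remove [lwiuz] add [knojx,yrpi] -> 13 lines: bfd jng uomkx fyke jieq ensvs zdi tins gcih knojx yrpi chyhw ple
Hunk 5: at line 4 remove [jieq] add [uus] -> 13 lines: bfd jng uomkx fyke uus ensvs zdi tins gcih knojx yrpi chyhw ple
Final line 13: ple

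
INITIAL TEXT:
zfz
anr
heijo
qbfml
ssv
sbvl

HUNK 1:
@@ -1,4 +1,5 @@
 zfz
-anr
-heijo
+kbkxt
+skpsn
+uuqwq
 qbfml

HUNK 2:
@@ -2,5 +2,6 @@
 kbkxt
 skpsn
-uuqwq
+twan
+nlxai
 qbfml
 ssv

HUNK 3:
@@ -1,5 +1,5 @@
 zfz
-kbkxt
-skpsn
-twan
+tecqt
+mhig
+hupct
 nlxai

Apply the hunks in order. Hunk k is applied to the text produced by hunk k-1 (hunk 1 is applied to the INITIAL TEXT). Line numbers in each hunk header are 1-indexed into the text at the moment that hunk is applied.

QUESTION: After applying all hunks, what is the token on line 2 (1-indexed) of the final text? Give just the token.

Answer: tecqt

Derivation:
Hunk 1: at line 1 remove [anr,heijo] add [kbkxt,skpsn,uuqwq] -> 7 lines: zfz kbkxt skpsn uuqwq qbfml ssv sbvl
Hunk 2: at line 2 remove [uuqwq] add [twan,nlxai] -> 8 lines: zfz kbkxt skpsn twan nlxai qbfml ssv sbvl
Hunk 3: at line 1 remove [kbkxt,skpsn,twan] add [tecqt,mhig,hupct] -> 8 lines: zfz tecqt mhig hupct nlxai qbfml ssv sbvl
Final line 2: tecqt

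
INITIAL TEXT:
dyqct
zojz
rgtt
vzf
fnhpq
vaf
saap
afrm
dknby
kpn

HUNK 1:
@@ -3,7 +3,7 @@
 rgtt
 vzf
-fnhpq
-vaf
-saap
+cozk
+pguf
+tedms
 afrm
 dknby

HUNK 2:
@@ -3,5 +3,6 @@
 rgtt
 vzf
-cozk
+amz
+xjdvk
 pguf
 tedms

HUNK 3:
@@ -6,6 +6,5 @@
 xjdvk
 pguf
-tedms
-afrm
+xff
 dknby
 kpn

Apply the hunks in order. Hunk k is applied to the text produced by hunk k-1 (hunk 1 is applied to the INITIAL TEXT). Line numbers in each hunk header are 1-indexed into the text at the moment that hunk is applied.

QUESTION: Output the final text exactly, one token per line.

Hunk 1: at line 3 remove [fnhpq,vaf,saap] add [cozk,pguf,tedms] -> 10 lines: dyqct zojz rgtt vzf cozk pguf tedms afrm dknby kpn
Hunk 2: at line 3 remove [cozk] add [amz,xjdvk] -> 11 lines: dyqct zojz rgtt vzf amz xjdvk pguf tedms afrm dknby kpn
Hunk 3: at line 6 remove [tedms,afrm] add [xff] -> 10 lines: dyqct zojz rgtt vzf amz xjdvk pguf xff dknby kpn

Answer: dyqct
zojz
rgtt
vzf
amz
xjdvk
pguf
xff
dknby
kpn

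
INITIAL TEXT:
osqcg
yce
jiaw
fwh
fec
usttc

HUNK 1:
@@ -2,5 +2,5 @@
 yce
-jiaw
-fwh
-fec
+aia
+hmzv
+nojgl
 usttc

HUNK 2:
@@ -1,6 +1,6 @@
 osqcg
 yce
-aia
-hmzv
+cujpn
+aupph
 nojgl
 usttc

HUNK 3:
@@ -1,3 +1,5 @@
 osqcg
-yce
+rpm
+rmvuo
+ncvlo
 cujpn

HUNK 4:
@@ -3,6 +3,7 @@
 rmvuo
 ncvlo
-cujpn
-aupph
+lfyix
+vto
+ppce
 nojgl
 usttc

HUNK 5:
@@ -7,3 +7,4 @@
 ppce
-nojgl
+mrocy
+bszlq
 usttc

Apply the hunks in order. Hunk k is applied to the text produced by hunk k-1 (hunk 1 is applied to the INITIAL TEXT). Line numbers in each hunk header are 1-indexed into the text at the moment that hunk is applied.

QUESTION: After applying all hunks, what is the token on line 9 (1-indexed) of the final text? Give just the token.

Hunk 1: at line 2 remove [jiaw,fwh,fec] add [aia,hmzv,nojgl] -> 6 lines: osqcg yce aia hmzv nojgl usttc
Hunk 2: at line 1 remove [aia,hmzv] add [cujpn,aupph] -> 6 lines: osqcg yce cujpn aupph nojgl usttc
Hunk 3: at line 1 remove [yce] add [rpm,rmvuo,ncvlo] -> 8 lines: osqcg rpm rmvuo ncvlo cujpn aupph nojgl usttc
Hunk 4: at line 3 remove [cujpn,aupph] add [lfyix,vto,ppce] -> 9 lines: osqcg rpm rmvuo ncvlo lfyix vto ppce nojgl usttc
Hunk 5: at line 7 remove [nojgl] add [mrocy,bszlq] -> 10 lines: osqcg rpm rmvuo ncvlo lfyix vto ppce mrocy bszlq usttc
Final line 9: bszlq

Answer: bszlq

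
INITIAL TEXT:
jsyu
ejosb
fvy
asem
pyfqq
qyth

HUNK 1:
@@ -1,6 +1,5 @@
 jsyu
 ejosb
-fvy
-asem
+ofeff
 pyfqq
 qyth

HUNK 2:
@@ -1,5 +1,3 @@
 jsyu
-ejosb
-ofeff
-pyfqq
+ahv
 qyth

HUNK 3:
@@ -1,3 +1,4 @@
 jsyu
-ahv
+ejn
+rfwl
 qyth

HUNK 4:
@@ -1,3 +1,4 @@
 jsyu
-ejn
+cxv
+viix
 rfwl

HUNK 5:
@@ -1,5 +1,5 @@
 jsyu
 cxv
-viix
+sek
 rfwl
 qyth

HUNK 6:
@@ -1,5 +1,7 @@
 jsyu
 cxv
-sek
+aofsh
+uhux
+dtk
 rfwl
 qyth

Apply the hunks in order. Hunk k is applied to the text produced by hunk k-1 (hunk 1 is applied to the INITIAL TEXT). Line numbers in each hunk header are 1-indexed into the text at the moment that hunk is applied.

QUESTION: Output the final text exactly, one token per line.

Hunk 1: at line 1 remove [fvy,asem] add [ofeff] -> 5 lines: jsyu ejosb ofeff pyfqq qyth
Hunk 2: at line 1 remove [ejosb,ofeff,pyfqq] add [ahv] -> 3 lines: jsyu ahv qyth
Hunk 3: at line 1 remove [ahv] add [ejn,rfwl] -> 4 lines: jsyu ejn rfwl qyth
Hunk 4: at line 1 remove [ejn] add [cxv,viix] -> 5 lines: jsyu cxv viix rfwl qyth
Hunk 5: at line 1 remove [viix] add [sek] -> 5 lines: jsyu cxv sek rfwl qyth
Hunk 6: at line 1 remove [sek] add [aofsh,uhux,dtk] -> 7 lines: jsyu cxv aofsh uhux dtk rfwl qyth

Answer: jsyu
cxv
aofsh
uhux
dtk
rfwl
qyth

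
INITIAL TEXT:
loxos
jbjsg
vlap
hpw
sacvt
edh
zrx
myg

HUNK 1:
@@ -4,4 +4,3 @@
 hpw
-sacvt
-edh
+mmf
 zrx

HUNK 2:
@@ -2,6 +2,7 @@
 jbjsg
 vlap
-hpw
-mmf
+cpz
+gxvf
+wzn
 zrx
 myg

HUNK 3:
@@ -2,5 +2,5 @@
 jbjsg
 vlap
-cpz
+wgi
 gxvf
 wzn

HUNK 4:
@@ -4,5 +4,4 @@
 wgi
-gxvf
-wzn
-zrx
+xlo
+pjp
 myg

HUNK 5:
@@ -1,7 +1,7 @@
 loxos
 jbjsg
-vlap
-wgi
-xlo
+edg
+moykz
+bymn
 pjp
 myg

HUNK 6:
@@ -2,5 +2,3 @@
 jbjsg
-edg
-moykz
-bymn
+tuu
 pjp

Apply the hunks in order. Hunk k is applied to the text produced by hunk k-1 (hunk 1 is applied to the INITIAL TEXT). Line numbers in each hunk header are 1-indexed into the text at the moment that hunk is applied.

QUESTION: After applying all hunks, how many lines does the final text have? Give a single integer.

Answer: 5

Derivation:
Hunk 1: at line 4 remove [sacvt,edh] add [mmf] -> 7 lines: loxos jbjsg vlap hpw mmf zrx myg
Hunk 2: at line 2 remove [hpw,mmf] add [cpz,gxvf,wzn] -> 8 lines: loxos jbjsg vlap cpz gxvf wzn zrx myg
Hunk 3: at line 2 remove [cpz] add [wgi] -> 8 lines: loxos jbjsg vlap wgi gxvf wzn zrx myg
Hunk 4: at line 4 remove [gxvf,wzn,zrx] add [xlo,pjp] -> 7 lines: loxos jbjsg vlap wgi xlo pjp myg
Hunk 5: at line 1 remove [vlap,wgi,xlo] add [edg,moykz,bymn] -> 7 lines: loxos jbjsg edg moykz bymn pjp myg
Hunk 6: at line 2 remove [edg,moykz,bymn] add [tuu] -> 5 lines: loxos jbjsg tuu pjp myg
Final line count: 5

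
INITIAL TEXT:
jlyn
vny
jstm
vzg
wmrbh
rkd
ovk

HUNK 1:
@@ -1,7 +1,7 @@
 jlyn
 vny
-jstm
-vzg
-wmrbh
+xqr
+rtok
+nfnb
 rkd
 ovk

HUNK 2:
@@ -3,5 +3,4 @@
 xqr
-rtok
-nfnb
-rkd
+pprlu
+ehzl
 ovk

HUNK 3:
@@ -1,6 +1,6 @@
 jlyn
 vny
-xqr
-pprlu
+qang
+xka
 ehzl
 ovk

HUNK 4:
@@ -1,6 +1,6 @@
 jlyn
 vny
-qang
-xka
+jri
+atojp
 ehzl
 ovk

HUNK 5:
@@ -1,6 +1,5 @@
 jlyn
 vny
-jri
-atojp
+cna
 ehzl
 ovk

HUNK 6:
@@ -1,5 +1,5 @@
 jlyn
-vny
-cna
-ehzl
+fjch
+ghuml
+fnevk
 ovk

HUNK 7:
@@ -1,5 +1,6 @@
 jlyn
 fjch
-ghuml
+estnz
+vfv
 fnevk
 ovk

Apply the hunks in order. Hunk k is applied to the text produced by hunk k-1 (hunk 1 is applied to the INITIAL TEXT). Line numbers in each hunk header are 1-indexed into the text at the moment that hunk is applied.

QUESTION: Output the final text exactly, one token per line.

Hunk 1: at line 1 remove [jstm,vzg,wmrbh] add [xqr,rtok,nfnb] -> 7 lines: jlyn vny xqr rtok nfnb rkd ovk
Hunk 2: at line 3 remove [rtok,nfnb,rkd] add [pprlu,ehzl] -> 6 lines: jlyn vny xqr pprlu ehzl ovk
Hunk 3: at line 1 remove [xqr,pprlu] add [qang,xka] -> 6 lines: jlyn vny qang xka ehzl ovk
Hunk 4: at line 1 remove [qang,xka] add [jri,atojp] -> 6 lines: jlyn vny jri atojp ehzl ovk
Hunk 5: at line 1 remove [jri,atojp] add [cna] -> 5 lines: jlyn vny cna ehzl ovk
Hunk 6: at line 1 remove [vny,cna,ehzl] add [fjch,ghuml,fnevk] -> 5 lines: jlyn fjch ghuml fnevk ovk
Hunk 7: at line 1 remove [ghuml] add [estnz,vfv] -> 6 lines: jlyn fjch estnz vfv fnevk ovk

Answer: jlyn
fjch
estnz
vfv
fnevk
ovk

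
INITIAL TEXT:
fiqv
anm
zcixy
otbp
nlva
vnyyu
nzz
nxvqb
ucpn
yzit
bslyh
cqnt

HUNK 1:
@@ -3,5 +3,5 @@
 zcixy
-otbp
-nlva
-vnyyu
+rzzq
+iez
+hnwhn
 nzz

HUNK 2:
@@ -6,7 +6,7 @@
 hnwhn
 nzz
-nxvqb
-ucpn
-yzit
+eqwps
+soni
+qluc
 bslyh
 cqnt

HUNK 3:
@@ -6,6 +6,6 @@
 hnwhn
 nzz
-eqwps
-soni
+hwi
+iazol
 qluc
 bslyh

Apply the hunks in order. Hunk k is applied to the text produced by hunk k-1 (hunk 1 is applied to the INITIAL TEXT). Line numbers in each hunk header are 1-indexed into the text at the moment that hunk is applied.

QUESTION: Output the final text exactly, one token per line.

Hunk 1: at line 3 remove [otbp,nlva,vnyyu] add [rzzq,iez,hnwhn] -> 12 lines: fiqv anm zcixy rzzq iez hnwhn nzz nxvqb ucpn yzit bslyh cqnt
Hunk 2: at line 6 remove [nxvqb,ucpn,yzit] add [eqwps,soni,qluc] -> 12 lines: fiqv anm zcixy rzzq iez hnwhn nzz eqwps soni qluc bslyh cqnt
Hunk 3: at line 6 remove [eqwps,soni] add [hwi,iazol] -> 12 lines: fiqv anm zcixy rzzq iez hnwhn nzz hwi iazol qluc bslyh cqnt

Answer: fiqv
anm
zcixy
rzzq
iez
hnwhn
nzz
hwi
iazol
qluc
bslyh
cqnt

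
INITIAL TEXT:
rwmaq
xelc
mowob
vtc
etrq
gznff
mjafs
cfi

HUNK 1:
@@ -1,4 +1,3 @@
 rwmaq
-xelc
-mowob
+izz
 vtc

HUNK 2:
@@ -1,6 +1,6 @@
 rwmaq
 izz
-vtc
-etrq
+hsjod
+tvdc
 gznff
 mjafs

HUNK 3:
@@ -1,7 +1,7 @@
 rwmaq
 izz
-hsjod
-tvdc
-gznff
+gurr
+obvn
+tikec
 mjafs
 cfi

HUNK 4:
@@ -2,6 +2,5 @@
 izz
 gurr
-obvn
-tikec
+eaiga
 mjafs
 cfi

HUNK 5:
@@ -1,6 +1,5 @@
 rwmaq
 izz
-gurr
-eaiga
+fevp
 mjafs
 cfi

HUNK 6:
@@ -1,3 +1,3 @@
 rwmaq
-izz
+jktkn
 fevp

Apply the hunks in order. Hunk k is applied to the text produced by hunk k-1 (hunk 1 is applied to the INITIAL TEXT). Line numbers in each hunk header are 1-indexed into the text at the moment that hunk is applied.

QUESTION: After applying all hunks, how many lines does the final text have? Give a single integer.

Hunk 1: at line 1 remove [xelc,mowob] add [izz] -> 7 lines: rwmaq izz vtc etrq gznff mjafs cfi
Hunk 2: at line 1 remove [vtc,etrq] add [hsjod,tvdc] -> 7 lines: rwmaq izz hsjod tvdc gznff mjafs cfi
Hunk 3: at line 1 remove [hsjod,tvdc,gznff] add [gurr,obvn,tikec] -> 7 lines: rwmaq izz gurr obvn tikec mjafs cfi
Hunk 4: at line 2 remove [obvn,tikec] add [eaiga] -> 6 lines: rwmaq izz gurr eaiga mjafs cfi
Hunk 5: at line 1 remove [gurr,eaiga] add [fevp] -> 5 lines: rwmaq izz fevp mjafs cfi
Hunk 6: at line 1 remove [izz] add [jktkn] -> 5 lines: rwmaq jktkn fevp mjafs cfi
Final line count: 5

Answer: 5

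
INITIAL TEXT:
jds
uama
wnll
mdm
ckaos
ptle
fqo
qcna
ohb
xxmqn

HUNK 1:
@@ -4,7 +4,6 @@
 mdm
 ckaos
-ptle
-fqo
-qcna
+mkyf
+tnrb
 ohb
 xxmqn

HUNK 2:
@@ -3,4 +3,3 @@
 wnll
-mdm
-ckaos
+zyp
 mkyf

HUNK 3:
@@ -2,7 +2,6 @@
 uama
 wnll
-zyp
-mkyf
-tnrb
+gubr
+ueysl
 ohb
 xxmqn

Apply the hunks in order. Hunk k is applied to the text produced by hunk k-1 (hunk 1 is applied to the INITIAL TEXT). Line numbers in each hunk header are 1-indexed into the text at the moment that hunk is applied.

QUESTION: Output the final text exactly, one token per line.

Answer: jds
uama
wnll
gubr
ueysl
ohb
xxmqn

Derivation:
Hunk 1: at line 4 remove [ptle,fqo,qcna] add [mkyf,tnrb] -> 9 lines: jds uama wnll mdm ckaos mkyf tnrb ohb xxmqn
Hunk 2: at line 3 remove [mdm,ckaos] add [zyp] -> 8 lines: jds uama wnll zyp mkyf tnrb ohb xxmqn
Hunk 3: at line 2 remove [zyp,mkyf,tnrb] add [gubr,ueysl] -> 7 lines: jds uama wnll gubr ueysl ohb xxmqn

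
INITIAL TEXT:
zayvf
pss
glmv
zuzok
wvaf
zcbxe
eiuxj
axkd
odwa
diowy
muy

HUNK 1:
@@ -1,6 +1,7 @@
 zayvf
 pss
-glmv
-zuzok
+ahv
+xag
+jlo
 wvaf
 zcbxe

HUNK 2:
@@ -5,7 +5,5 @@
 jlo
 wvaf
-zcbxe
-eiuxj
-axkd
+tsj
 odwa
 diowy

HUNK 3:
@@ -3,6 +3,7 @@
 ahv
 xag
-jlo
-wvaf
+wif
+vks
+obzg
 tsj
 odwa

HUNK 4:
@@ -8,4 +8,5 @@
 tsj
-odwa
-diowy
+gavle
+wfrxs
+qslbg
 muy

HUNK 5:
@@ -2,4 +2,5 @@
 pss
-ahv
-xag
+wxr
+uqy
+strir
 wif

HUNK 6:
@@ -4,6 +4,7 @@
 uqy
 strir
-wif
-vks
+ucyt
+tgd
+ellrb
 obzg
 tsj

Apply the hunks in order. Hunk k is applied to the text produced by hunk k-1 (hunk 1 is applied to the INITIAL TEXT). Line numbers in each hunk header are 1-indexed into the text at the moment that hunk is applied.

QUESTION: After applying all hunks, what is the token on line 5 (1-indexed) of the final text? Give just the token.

Answer: strir

Derivation:
Hunk 1: at line 1 remove [glmv,zuzok] add [ahv,xag,jlo] -> 12 lines: zayvf pss ahv xag jlo wvaf zcbxe eiuxj axkd odwa diowy muy
Hunk 2: at line 5 remove [zcbxe,eiuxj,axkd] add [tsj] -> 10 lines: zayvf pss ahv xag jlo wvaf tsj odwa diowy muy
Hunk 3: at line 3 remove [jlo,wvaf] add [wif,vks,obzg] -> 11 lines: zayvf pss ahv xag wif vks obzg tsj odwa diowy muy
Hunk 4: at line 8 remove [odwa,diowy] add [gavle,wfrxs,qslbg] -> 12 lines: zayvf pss ahv xag wif vks obzg tsj gavle wfrxs qslbg muy
Hunk 5: at line 2 remove [ahv,xag] add [wxr,uqy,strir] -> 13 lines: zayvf pss wxr uqy strir wif vks obzg tsj gavle wfrxs qslbg muy
Hunk 6: at line 4 remove [wif,vks] add [ucyt,tgd,ellrb] -> 14 lines: zayvf pss wxr uqy strir ucyt tgd ellrb obzg tsj gavle wfrxs qslbg muy
Final line 5: strir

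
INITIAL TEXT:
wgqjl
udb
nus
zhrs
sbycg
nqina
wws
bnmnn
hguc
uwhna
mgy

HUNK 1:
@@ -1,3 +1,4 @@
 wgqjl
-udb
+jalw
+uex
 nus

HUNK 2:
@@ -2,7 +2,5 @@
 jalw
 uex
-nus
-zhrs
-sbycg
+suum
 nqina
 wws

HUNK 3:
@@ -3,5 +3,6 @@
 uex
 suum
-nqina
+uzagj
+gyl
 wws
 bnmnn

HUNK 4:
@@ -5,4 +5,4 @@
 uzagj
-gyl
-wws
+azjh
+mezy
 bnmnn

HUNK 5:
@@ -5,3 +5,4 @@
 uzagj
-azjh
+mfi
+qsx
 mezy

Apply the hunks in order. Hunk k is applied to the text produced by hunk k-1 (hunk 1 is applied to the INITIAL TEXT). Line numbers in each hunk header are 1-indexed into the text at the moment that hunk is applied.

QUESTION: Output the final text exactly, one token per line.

Hunk 1: at line 1 remove [udb] add [jalw,uex] -> 12 lines: wgqjl jalw uex nus zhrs sbycg nqina wws bnmnn hguc uwhna mgy
Hunk 2: at line 2 remove [nus,zhrs,sbycg] add [suum] -> 10 lines: wgqjl jalw uex suum nqina wws bnmnn hguc uwhna mgy
Hunk 3: at line 3 remove [nqina] add [uzagj,gyl] -> 11 lines: wgqjl jalw uex suum uzagj gyl wws bnmnn hguc uwhna mgy
Hunk 4: at line 5 remove [gyl,wws] add [azjh,mezy] -> 11 lines: wgqjl jalw uex suum uzagj azjh mezy bnmnn hguc uwhna mgy
Hunk 5: at line 5 remove [azjh] add [mfi,qsx] -> 12 lines: wgqjl jalw uex suum uzagj mfi qsx mezy bnmnn hguc uwhna mgy

Answer: wgqjl
jalw
uex
suum
uzagj
mfi
qsx
mezy
bnmnn
hguc
uwhna
mgy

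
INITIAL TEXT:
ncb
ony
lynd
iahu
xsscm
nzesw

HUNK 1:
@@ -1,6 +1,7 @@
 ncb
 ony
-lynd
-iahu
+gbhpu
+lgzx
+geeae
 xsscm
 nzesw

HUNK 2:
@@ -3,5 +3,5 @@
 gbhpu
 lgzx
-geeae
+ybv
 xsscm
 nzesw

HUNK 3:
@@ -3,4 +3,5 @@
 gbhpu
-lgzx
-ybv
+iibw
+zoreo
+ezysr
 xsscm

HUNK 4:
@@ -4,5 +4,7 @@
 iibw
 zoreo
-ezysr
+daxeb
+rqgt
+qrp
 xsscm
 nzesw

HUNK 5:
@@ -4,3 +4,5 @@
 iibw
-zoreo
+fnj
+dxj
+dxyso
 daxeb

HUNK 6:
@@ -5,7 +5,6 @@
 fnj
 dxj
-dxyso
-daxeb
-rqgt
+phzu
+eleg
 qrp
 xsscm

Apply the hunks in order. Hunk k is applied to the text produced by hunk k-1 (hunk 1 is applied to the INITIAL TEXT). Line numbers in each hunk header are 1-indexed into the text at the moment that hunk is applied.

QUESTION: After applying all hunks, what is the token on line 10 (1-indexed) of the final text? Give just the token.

Hunk 1: at line 1 remove [lynd,iahu] add [gbhpu,lgzx,geeae] -> 7 lines: ncb ony gbhpu lgzx geeae xsscm nzesw
Hunk 2: at line 3 remove [geeae] add [ybv] -> 7 lines: ncb ony gbhpu lgzx ybv xsscm nzesw
Hunk 3: at line 3 remove [lgzx,ybv] add [iibw,zoreo,ezysr] -> 8 lines: ncb ony gbhpu iibw zoreo ezysr xsscm nzesw
Hunk 4: at line 4 remove [ezysr] add [daxeb,rqgt,qrp] -> 10 lines: ncb ony gbhpu iibw zoreo daxeb rqgt qrp xsscm nzesw
Hunk 5: at line 4 remove [zoreo] add [fnj,dxj,dxyso] -> 12 lines: ncb ony gbhpu iibw fnj dxj dxyso daxeb rqgt qrp xsscm nzesw
Hunk 6: at line 5 remove [dxyso,daxeb,rqgt] add [phzu,eleg] -> 11 lines: ncb ony gbhpu iibw fnj dxj phzu eleg qrp xsscm nzesw
Final line 10: xsscm

Answer: xsscm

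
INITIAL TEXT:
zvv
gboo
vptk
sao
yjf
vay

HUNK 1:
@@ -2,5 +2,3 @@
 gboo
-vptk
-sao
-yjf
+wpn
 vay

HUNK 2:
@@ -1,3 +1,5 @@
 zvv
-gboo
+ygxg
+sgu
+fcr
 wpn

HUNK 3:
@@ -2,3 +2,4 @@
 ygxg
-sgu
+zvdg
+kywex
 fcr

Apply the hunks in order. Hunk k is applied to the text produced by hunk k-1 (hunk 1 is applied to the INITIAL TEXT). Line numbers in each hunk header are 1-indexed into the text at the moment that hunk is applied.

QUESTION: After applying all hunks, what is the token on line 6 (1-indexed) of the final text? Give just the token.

Hunk 1: at line 2 remove [vptk,sao,yjf] add [wpn] -> 4 lines: zvv gboo wpn vay
Hunk 2: at line 1 remove [gboo] add [ygxg,sgu,fcr] -> 6 lines: zvv ygxg sgu fcr wpn vay
Hunk 3: at line 2 remove [sgu] add [zvdg,kywex] -> 7 lines: zvv ygxg zvdg kywex fcr wpn vay
Final line 6: wpn

Answer: wpn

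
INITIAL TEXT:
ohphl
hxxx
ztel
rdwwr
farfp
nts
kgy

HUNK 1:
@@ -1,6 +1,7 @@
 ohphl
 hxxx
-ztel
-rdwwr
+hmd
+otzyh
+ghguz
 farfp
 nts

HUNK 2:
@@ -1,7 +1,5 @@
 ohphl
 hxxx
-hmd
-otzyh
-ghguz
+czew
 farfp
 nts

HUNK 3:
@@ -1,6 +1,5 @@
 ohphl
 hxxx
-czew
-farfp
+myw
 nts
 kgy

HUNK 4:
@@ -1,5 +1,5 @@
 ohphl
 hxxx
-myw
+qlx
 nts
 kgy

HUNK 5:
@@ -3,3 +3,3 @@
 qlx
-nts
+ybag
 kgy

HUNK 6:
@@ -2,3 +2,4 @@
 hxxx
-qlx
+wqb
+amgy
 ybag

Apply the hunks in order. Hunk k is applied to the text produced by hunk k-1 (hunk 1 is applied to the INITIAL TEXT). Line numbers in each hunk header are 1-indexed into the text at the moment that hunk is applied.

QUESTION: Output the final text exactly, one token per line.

Hunk 1: at line 1 remove [ztel,rdwwr] add [hmd,otzyh,ghguz] -> 8 lines: ohphl hxxx hmd otzyh ghguz farfp nts kgy
Hunk 2: at line 1 remove [hmd,otzyh,ghguz] add [czew] -> 6 lines: ohphl hxxx czew farfp nts kgy
Hunk 3: at line 1 remove [czew,farfp] add [myw] -> 5 lines: ohphl hxxx myw nts kgy
Hunk 4: at line 1 remove [myw] add [qlx] -> 5 lines: ohphl hxxx qlx nts kgy
Hunk 5: at line 3 remove [nts] add [ybag] -> 5 lines: ohphl hxxx qlx ybag kgy
Hunk 6: at line 2 remove [qlx] add [wqb,amgy] -> 6 lines: ohphl hxxx wqb amgy ybag kgy

Answer: ohphl
hxxx
wqb
amgy
ybag
kgy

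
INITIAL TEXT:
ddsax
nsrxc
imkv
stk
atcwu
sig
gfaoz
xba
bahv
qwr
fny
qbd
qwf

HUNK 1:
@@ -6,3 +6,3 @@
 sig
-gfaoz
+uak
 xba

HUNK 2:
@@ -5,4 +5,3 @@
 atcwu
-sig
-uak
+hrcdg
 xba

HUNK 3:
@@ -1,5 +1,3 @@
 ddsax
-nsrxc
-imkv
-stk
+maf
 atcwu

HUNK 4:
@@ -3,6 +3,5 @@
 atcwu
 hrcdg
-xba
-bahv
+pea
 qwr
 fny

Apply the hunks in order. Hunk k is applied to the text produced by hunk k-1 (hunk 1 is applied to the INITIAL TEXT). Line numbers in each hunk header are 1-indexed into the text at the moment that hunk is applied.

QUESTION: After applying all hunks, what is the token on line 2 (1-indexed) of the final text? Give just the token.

Answer: maf

Derivation:
Hunk 1: at line 6 remove [gfaoz] add [uak] -> 13 lines: ddsax nsrxc imkv stk atcwu sig uak xba bahv qwr fny qbd qwf
Hunk 2: at line 5 remove [sig,uak] add [hrcdg] -> 12 lines: ddsax nsrxc imkv stk atcwu hrcdg xba bahv qwr fny qbd qwf
Hunk 3: at line 1 remove [nsrxc,imkv,stk] add [maf] -> 10 lines: ddsax maf atcwu hrcdg xba bahv qwr fny qbd qwf
Hunk 4: at line 3 remove [xba,bahv] add [pea] -> 9 lines: ddsax maf atcwu hrcdg pea qwr fny qbd qwf
Final line 2: maf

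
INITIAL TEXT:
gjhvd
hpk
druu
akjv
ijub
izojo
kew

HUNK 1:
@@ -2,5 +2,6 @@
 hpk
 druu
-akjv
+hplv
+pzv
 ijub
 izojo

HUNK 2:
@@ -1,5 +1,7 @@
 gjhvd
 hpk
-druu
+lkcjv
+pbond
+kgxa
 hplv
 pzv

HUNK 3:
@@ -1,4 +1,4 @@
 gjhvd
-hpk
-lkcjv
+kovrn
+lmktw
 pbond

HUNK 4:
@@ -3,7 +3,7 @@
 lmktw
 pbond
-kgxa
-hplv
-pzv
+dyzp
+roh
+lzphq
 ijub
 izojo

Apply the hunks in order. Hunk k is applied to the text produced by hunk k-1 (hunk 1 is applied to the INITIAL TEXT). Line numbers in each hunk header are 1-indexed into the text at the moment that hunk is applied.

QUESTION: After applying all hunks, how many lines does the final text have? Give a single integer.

Hunk 1: at line 2 remove [akjv] add [hplv,pzv] -> 8 lines: gjhvd hpk druu hplv pzv ijub izojo kew
Hunk 2: at line 1 remove [druu] add [lkcjv,pbond,kgxa] -> 10 lines: gjhvd hpk lkcjv pbond kgxa hplv pzv ijub izojo kew
Hunk 3: at line 1 remove [hpk,lkcjv] add [kovrn,lmktw] -> 10 lines: gjhvd kovrn lmktw pbond kgxa hplv pzv ijub izojo kew
Hunk 4: at line 3 remove [kgxa,hplv,pzv] add [dyzp,roh,lzphq] -> 10 lines: gjhvd kovrn lmktw pbond dyzp roh lzphq ijub izojo kew
Final line count: 10

Answer: 10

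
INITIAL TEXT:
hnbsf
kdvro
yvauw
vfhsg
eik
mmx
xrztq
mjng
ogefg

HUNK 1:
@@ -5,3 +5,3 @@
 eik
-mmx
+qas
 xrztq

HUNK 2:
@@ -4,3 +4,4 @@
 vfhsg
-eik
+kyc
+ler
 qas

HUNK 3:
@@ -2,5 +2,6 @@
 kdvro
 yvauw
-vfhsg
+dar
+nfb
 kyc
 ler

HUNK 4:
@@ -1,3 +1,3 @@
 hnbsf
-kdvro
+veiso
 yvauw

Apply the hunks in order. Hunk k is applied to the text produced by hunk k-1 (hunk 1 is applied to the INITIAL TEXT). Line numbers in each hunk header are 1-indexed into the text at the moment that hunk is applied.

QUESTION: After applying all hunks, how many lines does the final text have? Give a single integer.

Answer: 11

Derivation:
Hunk 1: at line 5 remove [mmx] add [qas] -> 9 lines: hnbsf kdvro yvauw vfhsg eik qas xrztq mjng ogefg
Hunk 2: at line 4 remove [eik] add [kyc,ler] -> 10 lines: hnbsf kdvro yvauw vfhsg kyc ler qas xrztq mjng ogefg
Hunk 3: at line 2 remove [vfhsg] add [dar,nfb] -> 11 lines: hnbsf kdvro yvauw dar nfb kyc ler qas xrztq mjng ogefg
Hunk 4: at line 1 remove [kdvro] add [veiso] -> 11 lines: hnbsf veiso yvauw dar nfb kyc ler qas xrztq mjng ogefg
Final line count: 11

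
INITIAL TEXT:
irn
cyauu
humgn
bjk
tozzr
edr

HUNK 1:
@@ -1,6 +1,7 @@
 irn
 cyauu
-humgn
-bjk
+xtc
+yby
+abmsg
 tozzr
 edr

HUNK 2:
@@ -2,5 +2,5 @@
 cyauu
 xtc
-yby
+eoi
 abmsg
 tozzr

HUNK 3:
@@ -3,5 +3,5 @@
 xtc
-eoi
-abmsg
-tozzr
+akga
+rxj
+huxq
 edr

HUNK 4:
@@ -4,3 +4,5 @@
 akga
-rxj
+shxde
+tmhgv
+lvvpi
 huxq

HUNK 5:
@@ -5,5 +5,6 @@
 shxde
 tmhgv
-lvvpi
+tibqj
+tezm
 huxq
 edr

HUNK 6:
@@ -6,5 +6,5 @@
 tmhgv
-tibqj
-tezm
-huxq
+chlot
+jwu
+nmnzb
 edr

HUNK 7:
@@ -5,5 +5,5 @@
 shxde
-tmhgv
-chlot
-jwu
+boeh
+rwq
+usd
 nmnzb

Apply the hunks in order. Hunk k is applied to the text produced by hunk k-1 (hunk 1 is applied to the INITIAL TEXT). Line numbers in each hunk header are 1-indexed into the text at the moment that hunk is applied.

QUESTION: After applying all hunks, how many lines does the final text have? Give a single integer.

Answer: 10

Derivation:
Hunk 1: at line 1 remove [humgn,bjk] add [xtc,yby,abmsg] -> 7 lines: irn cyauu xtc yby abmsg tozzr edr
Hunk 2: at line 2 remove [yby] add [eoi] -> 7 lines: irn cyauu xtc eoi abmsg tozzr edr
Hunk 3: at line 3 remove [eoi,abmsg,tozzr] add [akga,rxj,huxq] -> 7 lines: irn cyauu xtc akga rxj huxq edr
Hunk 4: at line 4 remove [rxj] add [shxde,tmhgv,lvvpi] -> 9 lines: irn cyauu xtc akga shxde tmhgv lvvpi huxq edr
Hunk 5: at line 5 remove [lvvpi] add [tibqj,tezm] -> 10 lines: irn cyauu xtc akga shxde tmhgv tibqj tezm huxq edr
Hunk 6: at line 6 remove [tibqj,tezm,huxq] add [chlot,jwu,nmnzb] -> 10 lines: irn cyauu xtc akga shxde tmhgv chlot jwu nmnzb edr
Hunk 7: at line 5 remove [tmhgv,chlot,jwu] add [boeh,rwq,usd] -> 10 lines: irn cyauu xtc akga shxde boeh rwq usd nmnzb edr
Final line count: 10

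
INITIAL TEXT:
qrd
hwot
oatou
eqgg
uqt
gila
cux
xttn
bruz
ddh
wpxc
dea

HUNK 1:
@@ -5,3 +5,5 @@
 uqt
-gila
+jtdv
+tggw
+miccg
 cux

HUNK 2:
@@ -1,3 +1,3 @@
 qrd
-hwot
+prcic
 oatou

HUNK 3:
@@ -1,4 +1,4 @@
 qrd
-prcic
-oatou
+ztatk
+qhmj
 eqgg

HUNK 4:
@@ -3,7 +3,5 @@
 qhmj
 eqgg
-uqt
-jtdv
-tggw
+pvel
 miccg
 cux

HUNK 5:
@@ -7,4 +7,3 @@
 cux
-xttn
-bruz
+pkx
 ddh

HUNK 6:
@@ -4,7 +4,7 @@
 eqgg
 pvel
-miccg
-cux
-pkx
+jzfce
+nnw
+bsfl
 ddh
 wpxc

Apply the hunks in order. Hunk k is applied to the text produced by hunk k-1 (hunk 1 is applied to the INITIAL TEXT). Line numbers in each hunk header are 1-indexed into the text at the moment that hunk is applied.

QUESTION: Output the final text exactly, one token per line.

Answer: qrd
ztatk
qhmj
eqgg
pvel
jzfce
nnw
bsfl
ddh
wpxc
dea

Derivation:
Hunk 1: at line 5 remove [gila] add [jtdv,tggw,miccg] -> 14 lines: qrd hwot oatou eqgg uqt jtdv tggw miccg cux xttn bruz ddh wpxc dea
Hunk 2: at line 1 remove [hwot] add [prcic] -> 14 lines: qrd prcic oatou eqgg uqt jtdv tggw miccg cux xttn bruz ddh wpxc dea
Hunk 3: at line 1 remove [prcic,oatou] add [ztatk,qhmj] -> 14 lines: qrd ztatk qhmj eqgg uqt jtdv tggw miccg cux xttn bruz ddh wpxc dea
Hunk 4: at line 3 remove [uqt,jtdv,tggw] add [pvel] -> 12 lines: qrd ztatk qhmj eqgg pvel miccg cux xttn bruz ddh wpxc dea
Hunk 5: at line 7 remove [xttn,bruz] add [pkx] -> 11 lines: qrd ztatk qhmj eqgg pvel miccg cux pkx ddh wpxc dea
Hunk 6: at line 4 remove [miccg,cux,pkx] add [jzfce,nnw,bsfl] -> 11 lines: qrd ztatk qhmj eqgg pvel jzfce nnw bsfl ddh wpxc dea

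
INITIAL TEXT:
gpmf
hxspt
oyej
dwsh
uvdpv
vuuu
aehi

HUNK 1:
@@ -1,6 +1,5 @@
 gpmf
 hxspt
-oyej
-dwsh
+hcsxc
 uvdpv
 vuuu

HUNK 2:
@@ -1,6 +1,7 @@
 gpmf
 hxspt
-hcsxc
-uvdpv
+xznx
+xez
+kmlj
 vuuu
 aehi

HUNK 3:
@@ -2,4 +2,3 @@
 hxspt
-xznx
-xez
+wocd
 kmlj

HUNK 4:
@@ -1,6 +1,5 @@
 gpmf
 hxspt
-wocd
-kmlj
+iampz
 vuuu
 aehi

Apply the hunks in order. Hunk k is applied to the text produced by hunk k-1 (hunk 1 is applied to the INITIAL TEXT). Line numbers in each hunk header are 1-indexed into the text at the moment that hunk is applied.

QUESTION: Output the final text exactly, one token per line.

Answer: gpmf
hxspt
iampz
vuuu
aehi

Derivation:
Hunk 1: at line 1 remove [oyej,dwsh] add [hcsxc] -> 6 lines: gpmf hxspt hcsxc uvdpv vuuu aehi
Hunk 2: at line 1 remove [hcsxc,uvdpv] add [xznx,xez,kmlj] -> 7 lines: gpmf hxspt xznx xez kmlj vuuu aehi
Hunk 3: at line 2 remove [xznx,xez] add [wocd] -> 6 lines: gpmf hxspt wocd kmlj vuuu aehi
Hunk 4: at line 1 remove [wocd,kmlj] add [iampz] -> 5 lines: gpmf hxspt iampz vuuu aehi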